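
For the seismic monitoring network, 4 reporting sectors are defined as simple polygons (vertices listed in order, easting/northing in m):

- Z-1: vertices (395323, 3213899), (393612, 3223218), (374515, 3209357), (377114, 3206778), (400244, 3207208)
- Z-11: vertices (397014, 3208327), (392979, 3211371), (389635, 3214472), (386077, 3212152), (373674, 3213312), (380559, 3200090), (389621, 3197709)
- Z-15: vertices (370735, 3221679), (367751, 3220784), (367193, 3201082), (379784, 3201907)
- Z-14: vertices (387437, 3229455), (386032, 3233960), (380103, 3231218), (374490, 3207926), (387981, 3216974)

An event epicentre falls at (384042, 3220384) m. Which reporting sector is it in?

Z-14

Cast a ray rightward from (384042, 3220384). For each polygon, the edges (by vertex number in listed order) whose endpoints lie on opposite sides of northing = 3220384, where each meets that height, and whether that is right or left of the point:
Z-1: 1–2 at easting≈394132.3 (right), 2–3 at easting≈389707.5 (right) → 2 crossings.
Z-11: no edge straddles that height → 0 crossings.
Z-15: 2–3 at easting≈367739.7 (left), 4–1 at easting≈371327.7 (left) → 0 crossings.
Z-14: 3–4 at easting≈377492.2 (left), 5–1 at easting≈387832.4 (right) → 1 crossing.
Only Z-14 has an odd count, so the point is inside Z-14.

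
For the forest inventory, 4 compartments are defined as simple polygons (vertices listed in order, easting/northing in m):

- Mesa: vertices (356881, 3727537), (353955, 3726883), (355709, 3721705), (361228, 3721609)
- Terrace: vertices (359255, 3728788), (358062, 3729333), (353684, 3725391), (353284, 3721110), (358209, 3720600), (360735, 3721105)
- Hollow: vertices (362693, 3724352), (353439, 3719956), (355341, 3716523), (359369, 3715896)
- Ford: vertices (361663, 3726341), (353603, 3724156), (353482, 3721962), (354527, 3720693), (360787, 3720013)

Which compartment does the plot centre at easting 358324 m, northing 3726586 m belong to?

Cast a ray rightward from (358324, 3726586). For each polygon, the edges (by vertex number in listed order) whose endpoints lie on opposite sides of northing = 3726586, where each meets that height, and whether that is right or left of the point:
Mesa: 2–3 at easting≈354055.6 (left), 4–1 at easting≈357578.4 (left) → 0 crossings.
Terrace: 2–3 at easting≈355011.2 (left), 6–1 at easting≈359679.2 (right) → 1 crossing.
Hollow: no edge straddles that height → 0 crossings.
Ford: no edge straddles that height → 0 crossings.
Only Terrace has an odd count, so the point is inside Terrace.

Terrace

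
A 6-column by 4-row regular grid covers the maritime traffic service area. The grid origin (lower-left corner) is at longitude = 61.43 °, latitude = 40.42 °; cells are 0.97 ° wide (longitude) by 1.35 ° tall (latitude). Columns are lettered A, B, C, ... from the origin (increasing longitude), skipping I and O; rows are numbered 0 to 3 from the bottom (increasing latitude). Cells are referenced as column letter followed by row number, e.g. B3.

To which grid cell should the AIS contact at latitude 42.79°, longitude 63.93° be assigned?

Column index: ⌊(63.93 − 61.43) / 0.97⌋ = ⌊2.577⌋ = 2 → column C
Row offset from origin: ⌊(42.79 − 40.42) / 1.35⌋ = ⌊1.756⌋ = 1 → row 1

C1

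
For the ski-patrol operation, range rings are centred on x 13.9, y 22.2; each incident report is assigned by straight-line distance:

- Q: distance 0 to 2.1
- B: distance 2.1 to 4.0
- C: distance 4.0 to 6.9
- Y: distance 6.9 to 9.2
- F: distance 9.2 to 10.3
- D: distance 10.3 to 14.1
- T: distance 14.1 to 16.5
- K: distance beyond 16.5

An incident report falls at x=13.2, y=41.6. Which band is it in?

Distance = √((13.2−13.9)² + (41.6−22.2)²) = √(0.490 + 376.360) = 19.413.
16.5 ≤ 19.413 < ∞ → K.

K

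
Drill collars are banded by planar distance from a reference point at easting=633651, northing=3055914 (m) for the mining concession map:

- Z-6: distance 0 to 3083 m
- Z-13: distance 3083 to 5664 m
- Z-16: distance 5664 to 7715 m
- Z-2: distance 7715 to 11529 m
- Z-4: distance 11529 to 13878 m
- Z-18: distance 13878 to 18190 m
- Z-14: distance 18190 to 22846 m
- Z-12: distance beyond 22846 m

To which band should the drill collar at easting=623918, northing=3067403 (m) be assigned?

Z-18

Distance = √((623918−633651)² + (3067403−3055914)²) = √(94731289.000 + 131997121.000) = 15057.503 m.
13878 ≤ 15057.503 < 18190 → Z-18.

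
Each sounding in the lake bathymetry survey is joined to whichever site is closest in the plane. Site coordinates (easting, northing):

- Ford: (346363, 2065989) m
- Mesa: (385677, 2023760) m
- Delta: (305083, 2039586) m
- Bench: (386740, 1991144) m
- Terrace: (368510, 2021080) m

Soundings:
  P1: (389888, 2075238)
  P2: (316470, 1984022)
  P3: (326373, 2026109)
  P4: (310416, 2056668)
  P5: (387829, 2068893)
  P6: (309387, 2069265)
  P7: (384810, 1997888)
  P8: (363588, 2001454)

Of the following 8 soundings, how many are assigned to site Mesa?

0

P1 → Ford
P2 → Delta
P3 → Delta
P4 → Delta
P5 → Ford
P6 → Delta
P7 → Bench
P8 → Terrace
0 of the 8 go to Mesa.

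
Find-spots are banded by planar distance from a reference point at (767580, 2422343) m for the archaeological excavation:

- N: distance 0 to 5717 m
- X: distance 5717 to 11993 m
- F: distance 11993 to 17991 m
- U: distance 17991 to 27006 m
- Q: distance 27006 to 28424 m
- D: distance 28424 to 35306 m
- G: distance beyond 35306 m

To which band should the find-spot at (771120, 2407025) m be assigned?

F

Distance = √((771120−767580)² + (2407025−2422343)²) = √(12531600.000 + 234641124.000) = 15721.728 m.
11993 ≤ 15721.728 < 17991 → F.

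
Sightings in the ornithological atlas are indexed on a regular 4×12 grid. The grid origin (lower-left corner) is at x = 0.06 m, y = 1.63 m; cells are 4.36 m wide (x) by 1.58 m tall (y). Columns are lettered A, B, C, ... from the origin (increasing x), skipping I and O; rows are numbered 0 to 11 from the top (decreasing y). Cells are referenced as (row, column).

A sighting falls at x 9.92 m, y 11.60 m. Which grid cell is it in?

Column index: ⌊(9.92 − 0.06) / 4.36⌋ = ⌊2.261⌋ = 2 → column C
Row offset from origin: ⌊(11.60 − 1.63) / 1.58⌋ = ⌊6.310⌋ = 6 → row 5 (counted from top)

(5, C)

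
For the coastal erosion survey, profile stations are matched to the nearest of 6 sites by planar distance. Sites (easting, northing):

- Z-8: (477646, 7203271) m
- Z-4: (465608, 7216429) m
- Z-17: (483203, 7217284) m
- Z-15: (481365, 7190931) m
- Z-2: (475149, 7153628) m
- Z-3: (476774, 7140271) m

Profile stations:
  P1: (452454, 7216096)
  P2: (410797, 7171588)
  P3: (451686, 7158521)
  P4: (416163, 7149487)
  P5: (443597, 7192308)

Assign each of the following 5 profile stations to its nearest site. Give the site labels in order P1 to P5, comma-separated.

P1 → Z-4 (d²=173138605.00)
P2 → Z-2 (d²=4463741504.00)
P3 → Z-2 (d²=574453818.00)
P4 → Z-2 (d²=3496496077.00)
P5 → Z-4 (d²=1066306762.00)

Z-4, Z-2, Z-2, Z-2, Z-4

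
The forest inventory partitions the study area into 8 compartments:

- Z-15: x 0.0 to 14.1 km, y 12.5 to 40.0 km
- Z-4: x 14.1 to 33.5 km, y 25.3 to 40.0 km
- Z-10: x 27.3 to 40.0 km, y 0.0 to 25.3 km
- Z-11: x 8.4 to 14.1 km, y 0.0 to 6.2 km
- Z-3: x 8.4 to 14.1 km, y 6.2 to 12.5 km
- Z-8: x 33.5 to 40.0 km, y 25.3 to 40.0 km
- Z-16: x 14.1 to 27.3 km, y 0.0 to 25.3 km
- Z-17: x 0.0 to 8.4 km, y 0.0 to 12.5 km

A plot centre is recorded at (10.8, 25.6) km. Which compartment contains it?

Z-15

The point has x = 10.8 and y = 25.6.
Only Z-15 satisfies 0.0 ≤ x ≤ 14.1 and 12.5 ≤ y ≤ 40.0.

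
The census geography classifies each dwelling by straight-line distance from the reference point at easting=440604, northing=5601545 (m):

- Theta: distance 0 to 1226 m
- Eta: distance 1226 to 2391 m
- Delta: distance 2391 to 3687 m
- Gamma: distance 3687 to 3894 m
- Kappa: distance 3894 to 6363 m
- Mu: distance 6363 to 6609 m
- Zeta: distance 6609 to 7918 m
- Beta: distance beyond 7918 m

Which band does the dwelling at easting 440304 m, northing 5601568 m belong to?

Theta

Distance = √((440304−440604)² + (5601568−5601545)²) = √(90000.000 + 529.000) = 300.880 m.
0 ≤ 300.880 < 1226 → Theta.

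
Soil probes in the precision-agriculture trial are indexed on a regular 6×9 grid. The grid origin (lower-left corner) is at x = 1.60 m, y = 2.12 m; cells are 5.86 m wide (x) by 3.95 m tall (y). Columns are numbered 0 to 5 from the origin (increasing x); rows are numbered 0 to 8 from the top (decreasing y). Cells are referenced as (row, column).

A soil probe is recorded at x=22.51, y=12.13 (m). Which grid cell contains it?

Column index: ⌊(22.51 − 1.60) / 5.86⌋ = ⌊3.568⌋ = 3
Row offset from origin: ⌊(12.13 − 2.12) / 3.95⌋ = ⌊2.534⌋ = 2 → row 6 (counted from top)

(6, 3)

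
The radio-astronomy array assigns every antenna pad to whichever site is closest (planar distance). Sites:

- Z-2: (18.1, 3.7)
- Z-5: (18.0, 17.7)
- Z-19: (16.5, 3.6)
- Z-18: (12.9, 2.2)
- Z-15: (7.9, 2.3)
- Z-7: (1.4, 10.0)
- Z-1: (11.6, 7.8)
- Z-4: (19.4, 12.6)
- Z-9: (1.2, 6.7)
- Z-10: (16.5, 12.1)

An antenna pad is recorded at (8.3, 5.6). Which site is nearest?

Squared distances to each site:
Z-2: 99.650; Z-5: 240.500; Z-19: 71.240; Z-18: 32.720; Z-15: 11.050; Z-7: 66.970; Z-1: 15.730; Z-4: 172.210; Z-9: 51.620; Z-10: 109.490.
Minimum at Z-15.

Z-15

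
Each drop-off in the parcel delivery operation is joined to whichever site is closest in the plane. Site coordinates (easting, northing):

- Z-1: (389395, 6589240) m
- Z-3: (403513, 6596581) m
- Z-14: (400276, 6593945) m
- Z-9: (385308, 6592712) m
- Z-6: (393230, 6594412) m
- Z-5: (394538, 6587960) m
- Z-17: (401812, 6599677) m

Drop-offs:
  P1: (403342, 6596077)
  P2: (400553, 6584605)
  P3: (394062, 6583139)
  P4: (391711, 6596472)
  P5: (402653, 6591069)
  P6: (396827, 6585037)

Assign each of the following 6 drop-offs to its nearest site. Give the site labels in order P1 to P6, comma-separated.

P1 → Z-3 (d²=283257.00)
P2 → Z-5 (d²=47436250.00)
P3 → Z-5 (d²=23468617.00)
P4 → Z-6 (d²=6550961.00)
P5 → Z-14 (d²=13921505.00)
P6 → Z-5 (d²=13783450.00)

Z-3, Z-5, Z-5, Z-6, Z-14, Z-5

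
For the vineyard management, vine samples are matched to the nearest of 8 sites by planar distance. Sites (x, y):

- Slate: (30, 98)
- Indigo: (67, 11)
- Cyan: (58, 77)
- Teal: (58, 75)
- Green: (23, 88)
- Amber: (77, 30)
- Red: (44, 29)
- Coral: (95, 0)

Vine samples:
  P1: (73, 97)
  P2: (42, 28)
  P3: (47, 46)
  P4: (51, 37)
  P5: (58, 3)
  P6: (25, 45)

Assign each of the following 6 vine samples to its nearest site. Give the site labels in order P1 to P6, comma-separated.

P1 → Cyan (d²=625.00)
P2 → Red (d²=5.00)
P3 → Red (d²=298.00)
P4 → Red (d²=113.00)
P5 → Indigo (d²=145.00)
P6 → Red (d²=617.00)

Cyan, Red, Red, Red, Indigo, Red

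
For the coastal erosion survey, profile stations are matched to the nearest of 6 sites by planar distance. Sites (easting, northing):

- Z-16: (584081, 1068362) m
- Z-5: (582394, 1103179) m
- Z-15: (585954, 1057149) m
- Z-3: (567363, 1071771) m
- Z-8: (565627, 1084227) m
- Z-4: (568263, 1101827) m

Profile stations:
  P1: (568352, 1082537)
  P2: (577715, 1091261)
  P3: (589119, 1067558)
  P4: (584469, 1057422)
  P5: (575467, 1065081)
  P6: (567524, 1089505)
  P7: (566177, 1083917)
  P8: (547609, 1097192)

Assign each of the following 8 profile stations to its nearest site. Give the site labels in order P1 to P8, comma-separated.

P1 → Z-8 (d²=10281725.00)
P2 → Z-5 (d²=163931765.00)
P3 → Z-16 (d²=26027860.00)
P4 → Z-15 (d²=2279754.00)
P5 → Z-16 (d²=84965957.00)
P6 → Z-8 (d²=31455893.00)
P7 → Z-8 (d²=398600.00)
P8 → Z-4 (d²=448070941.00)

Z-8, Z-5, Z-16, Z-15, Z-16, Z-8, Z-8, Z-4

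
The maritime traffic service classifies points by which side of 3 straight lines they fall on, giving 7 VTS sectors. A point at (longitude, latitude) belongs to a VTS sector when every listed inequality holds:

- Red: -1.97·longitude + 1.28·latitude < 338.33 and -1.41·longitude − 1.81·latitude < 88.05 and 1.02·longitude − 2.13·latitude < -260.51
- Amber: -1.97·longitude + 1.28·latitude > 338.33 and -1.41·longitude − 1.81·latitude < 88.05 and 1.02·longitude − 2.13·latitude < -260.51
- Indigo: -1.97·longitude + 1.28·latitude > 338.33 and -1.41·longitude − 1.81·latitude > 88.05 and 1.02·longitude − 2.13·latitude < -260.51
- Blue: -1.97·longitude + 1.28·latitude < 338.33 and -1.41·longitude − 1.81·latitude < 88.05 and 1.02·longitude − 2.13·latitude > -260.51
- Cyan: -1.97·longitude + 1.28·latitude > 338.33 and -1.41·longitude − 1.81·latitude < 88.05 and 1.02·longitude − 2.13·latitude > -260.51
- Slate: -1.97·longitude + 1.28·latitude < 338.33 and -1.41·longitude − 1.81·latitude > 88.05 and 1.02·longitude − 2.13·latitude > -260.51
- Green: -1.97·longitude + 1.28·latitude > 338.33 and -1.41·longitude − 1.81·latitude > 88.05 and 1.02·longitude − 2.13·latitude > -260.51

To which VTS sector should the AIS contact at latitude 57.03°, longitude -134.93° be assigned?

-1.97·-134.93 + 1.28·57.03 = 338.810, which is > 338.33
-1.41·-134.93 − 1.81·57.03 = 87.027, which is < 88.05
1.02·-134.93 − 2.13·57.03 = -259.103, which is > -260.51
This sign pattern matches Cyan.

Cyan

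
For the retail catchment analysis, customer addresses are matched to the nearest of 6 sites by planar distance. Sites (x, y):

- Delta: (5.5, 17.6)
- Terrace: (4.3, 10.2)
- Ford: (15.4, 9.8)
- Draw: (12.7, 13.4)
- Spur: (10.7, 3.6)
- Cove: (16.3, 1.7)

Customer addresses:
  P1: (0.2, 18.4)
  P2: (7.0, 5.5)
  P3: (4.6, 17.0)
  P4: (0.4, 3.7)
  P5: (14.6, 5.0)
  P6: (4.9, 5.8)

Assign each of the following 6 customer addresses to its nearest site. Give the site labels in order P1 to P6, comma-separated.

Delta, Spur, Delta, Terrace, Cove, Terrace

P1 → Delta (d²=28.73)
P2 → Spur (d²=17.30)
P3 → Delta (d²=1.17)
P4 → Terrace (d²=57.46)
P5 → Cove (d²=13.78)
P6 → Terrace (d²=19.72)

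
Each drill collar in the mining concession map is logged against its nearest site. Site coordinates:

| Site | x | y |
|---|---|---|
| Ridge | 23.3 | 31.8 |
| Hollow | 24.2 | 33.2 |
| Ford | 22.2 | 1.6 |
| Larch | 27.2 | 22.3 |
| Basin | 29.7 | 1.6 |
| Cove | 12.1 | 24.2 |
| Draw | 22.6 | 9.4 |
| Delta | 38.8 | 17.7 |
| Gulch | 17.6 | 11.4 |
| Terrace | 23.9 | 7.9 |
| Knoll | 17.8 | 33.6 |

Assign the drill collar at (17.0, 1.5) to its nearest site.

Squared distances to each site:
Ridge: 957.780; Hollow: 1056.730; Ford: 27.050; Larch: 536.680; Basin: 161.300; Cove: 539.300; Draw: 93.770; Delta: 737.680; Gulch: 98.370; Terrace: 88.570; Knoll: 1031.050.
Minimum at Ford.

Ford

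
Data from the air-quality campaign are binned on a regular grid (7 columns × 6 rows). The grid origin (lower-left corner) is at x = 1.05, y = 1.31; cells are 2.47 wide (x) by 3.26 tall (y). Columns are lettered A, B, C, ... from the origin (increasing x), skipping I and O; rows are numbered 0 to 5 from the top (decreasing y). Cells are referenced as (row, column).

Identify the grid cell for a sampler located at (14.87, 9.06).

Column index: ⌊(14.87 − 1.05) / 2.47⌋ = ⌊5.595⌋ = 5 → column F
Row offset from origin: ⌊(9.06 − 1.31) / 3.26⌋ = ⌊2.377⌋ = 2 → row 3 (counted from top)

(3, F)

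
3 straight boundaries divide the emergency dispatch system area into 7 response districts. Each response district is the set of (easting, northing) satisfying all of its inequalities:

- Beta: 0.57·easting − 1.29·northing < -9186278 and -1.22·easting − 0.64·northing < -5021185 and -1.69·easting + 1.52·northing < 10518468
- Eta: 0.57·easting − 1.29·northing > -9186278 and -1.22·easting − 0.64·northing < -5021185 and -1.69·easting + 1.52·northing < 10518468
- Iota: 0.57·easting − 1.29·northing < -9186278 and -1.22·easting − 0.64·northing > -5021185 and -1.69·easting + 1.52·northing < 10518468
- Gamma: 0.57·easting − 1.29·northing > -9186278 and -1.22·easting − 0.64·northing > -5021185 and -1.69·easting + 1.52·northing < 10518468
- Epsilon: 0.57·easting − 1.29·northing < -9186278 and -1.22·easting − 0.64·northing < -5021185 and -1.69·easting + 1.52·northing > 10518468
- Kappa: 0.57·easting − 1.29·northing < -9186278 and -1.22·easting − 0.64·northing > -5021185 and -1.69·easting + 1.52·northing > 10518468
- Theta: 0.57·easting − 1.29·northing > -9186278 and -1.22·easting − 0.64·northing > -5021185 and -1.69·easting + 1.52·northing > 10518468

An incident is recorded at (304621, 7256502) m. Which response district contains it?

0.57·304621 − 1.29·7256502 = -9187253.610, which is < -9186278
-1.22·304621 − 0.64·7256502 = -5015798.900, which is > -5021185
-1.69·304621 + 1.52·7256502 = 10515073.550, which is < 10518468
This sign pattern matches Iota.

Iota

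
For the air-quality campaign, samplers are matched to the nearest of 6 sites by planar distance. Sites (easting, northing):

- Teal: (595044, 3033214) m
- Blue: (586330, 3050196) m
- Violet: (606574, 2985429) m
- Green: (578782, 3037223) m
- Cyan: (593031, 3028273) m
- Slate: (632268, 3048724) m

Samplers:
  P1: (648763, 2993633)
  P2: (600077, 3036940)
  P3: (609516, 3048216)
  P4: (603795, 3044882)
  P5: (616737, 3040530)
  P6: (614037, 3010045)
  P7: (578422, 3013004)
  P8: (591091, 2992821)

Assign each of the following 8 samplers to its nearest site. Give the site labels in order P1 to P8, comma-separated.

Violet, Teal, Teal, Teal, Slate, Violet, Cyan, Violet

P1 → Violet (d²=1847217337.00)
P2 → Teal (d²=39214165.00)
P3 → Teal (d²=434498788.00)
P4 → Teal (d²=212722225.00)
P5 → Slate (d²=308353597.00)
P6 → Violet (d²=661643825.00)
P7 → Cyan (d²=446565242.00)
P8 → Violet (d²=294364953.00)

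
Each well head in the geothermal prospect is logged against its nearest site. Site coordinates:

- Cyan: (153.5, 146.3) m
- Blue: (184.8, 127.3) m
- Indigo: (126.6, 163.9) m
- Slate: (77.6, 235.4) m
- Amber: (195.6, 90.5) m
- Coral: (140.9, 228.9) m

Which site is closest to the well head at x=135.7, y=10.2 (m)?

Amber

Squared distances to each site:
Cyan: 18840.050; Blue: 16123.220; Indigo: 23706.500; Slate: 54090.650; Amber: 10036.100; Coral: 47856.730.
Minimum at Amber.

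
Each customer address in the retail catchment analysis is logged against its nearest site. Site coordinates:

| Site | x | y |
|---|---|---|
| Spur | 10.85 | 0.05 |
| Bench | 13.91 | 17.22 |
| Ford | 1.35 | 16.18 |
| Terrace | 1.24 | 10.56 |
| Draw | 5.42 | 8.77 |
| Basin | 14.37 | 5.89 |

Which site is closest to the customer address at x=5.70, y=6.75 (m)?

Squared distances to each site:
Spur: 71.412; Bench: 177.025; Ford: 107.847; Terrace: 34.408; Draw: 4.159; Basin: 75.908.
Minimum at Draw.

Draw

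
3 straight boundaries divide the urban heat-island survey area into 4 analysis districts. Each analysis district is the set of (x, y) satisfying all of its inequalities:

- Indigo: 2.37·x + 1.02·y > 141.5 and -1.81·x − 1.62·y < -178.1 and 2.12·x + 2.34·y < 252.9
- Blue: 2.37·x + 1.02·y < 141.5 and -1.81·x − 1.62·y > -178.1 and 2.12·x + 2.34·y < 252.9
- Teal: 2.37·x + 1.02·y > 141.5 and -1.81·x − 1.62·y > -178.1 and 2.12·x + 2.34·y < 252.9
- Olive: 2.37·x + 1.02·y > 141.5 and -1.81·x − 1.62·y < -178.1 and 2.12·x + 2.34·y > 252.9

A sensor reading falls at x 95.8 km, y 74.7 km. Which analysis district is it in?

2.37·95.8 + 1.02·74.7 = 303.240, which is > 141.5
-1.81·95.8 − 1.62·74.7 = -294.412, which is < -178.1
2.12·95.8 + 2.34·74.7 = 377.894, which is > 252.9
This sign pattern matches Olive.

Olive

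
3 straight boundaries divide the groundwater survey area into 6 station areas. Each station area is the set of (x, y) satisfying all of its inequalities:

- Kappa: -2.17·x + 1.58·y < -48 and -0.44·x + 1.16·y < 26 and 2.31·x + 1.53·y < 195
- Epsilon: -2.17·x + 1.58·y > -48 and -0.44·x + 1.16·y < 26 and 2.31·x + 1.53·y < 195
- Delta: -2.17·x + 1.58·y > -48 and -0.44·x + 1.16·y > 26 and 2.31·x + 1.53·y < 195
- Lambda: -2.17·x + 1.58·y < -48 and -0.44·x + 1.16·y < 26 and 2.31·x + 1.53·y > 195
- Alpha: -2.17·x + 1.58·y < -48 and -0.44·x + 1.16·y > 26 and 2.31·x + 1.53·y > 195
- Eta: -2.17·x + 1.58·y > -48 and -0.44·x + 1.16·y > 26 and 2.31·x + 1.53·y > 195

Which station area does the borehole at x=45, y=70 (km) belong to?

Eta

-2.17·45 + 1.58·70 = 12.950, which is > -48
-0.44·45 + 1.16·70 = 61.400, which is > 26
2.31·45 + 1.53·70 = 211.050, which is > 195
This sign pattern matches Eta.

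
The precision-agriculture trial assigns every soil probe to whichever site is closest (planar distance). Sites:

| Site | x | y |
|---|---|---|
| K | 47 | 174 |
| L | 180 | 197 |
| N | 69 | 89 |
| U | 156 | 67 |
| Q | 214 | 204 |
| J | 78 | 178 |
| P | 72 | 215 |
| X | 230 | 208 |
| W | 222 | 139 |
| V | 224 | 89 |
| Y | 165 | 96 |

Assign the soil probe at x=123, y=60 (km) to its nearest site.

Squared distances to each site:
K: 18772.000; L: 22018.000; N: 3757.000; U: 1138.000; Q: 29017.000; J: 15949.000; P: 26626.000; X: 33353.000; W: 16042.000; V: 11042.000; Y: 3060.000.
Minimum at U.

U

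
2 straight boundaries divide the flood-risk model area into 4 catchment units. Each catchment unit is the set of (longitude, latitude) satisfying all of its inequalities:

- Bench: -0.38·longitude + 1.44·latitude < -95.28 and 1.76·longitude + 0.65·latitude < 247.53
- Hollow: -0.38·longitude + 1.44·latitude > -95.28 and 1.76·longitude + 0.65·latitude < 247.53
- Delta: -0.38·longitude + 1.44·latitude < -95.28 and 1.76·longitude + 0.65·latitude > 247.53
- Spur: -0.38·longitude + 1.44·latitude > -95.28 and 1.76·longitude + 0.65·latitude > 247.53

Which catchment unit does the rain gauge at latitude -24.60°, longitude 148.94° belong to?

Hollow

-0.38·148.94 + 1.44·-24.60 = -92.021, which is > -95.28
1.76·148.94 + 0.65·-24.60 = 246.144, which is < 247.53
This sign pattern matches Hollow.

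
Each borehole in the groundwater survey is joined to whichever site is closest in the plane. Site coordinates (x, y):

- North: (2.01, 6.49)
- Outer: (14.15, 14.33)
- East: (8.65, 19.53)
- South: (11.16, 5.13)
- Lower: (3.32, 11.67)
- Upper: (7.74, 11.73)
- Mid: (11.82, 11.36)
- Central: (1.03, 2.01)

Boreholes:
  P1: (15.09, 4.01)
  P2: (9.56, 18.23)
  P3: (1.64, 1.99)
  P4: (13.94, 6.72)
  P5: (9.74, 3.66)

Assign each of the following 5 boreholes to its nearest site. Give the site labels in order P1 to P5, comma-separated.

P1 → South (d²=16.70)
P2 → East (d²=2.52)
P3 → Central (d²=0.37)
P4 → South (d²=10.26)
P5 → South (d²=4.18)

South, East, Central, South, South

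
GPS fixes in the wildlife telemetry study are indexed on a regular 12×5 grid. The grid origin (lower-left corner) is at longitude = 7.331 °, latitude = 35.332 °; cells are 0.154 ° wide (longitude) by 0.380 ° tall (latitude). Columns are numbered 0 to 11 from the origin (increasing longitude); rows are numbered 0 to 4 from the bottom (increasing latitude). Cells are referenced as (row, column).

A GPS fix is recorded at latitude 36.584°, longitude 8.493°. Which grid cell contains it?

(3, 7)

Column index: ⌊(8.493 − 7.331) / 0.154⌋ = ⌊7.545⌋ = 7
Row offset from origin: ⌊(36.584 − 35.332) / 0.380⌋ = ⌊3.295⌋ = 3 → row 3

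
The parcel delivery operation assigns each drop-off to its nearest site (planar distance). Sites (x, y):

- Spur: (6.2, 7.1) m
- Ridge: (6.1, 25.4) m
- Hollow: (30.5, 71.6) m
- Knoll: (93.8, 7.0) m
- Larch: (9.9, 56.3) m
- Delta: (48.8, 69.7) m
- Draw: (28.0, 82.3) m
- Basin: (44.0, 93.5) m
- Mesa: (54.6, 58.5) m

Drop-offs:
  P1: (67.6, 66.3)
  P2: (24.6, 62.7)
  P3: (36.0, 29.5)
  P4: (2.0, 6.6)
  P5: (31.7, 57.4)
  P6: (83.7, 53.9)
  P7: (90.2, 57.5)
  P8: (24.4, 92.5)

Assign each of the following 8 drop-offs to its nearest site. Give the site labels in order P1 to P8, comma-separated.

P1 → Mesa (d²=229.84)
P2 → Hollow (d²=114.02)
P3 → Ridge (d²=910.82)
P4 → Spur (d²=17.89)
P5 → Hollow (d²=203.08)
P6 → Mesa (d²=867.97)
P7 → Mesa (d²=1268.36)
P8 → Draw (d²=117.00)

Mesa, Hollow, Ridge, Spur, Hollow, Mesa, Mesa, Draw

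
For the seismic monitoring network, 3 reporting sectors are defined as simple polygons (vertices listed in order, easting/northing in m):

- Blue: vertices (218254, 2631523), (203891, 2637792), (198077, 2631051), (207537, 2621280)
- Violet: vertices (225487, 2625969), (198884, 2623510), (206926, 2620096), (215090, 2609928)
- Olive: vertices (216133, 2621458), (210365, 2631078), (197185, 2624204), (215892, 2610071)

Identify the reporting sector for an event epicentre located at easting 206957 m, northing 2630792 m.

Cast a ray rightward from (206957, 2630792). For each polygon, the edges (by vertex number in listed order) whose endpoints lie on opposite sides of northing = 2630792, where each meets that height, and whether that is right or left of the point:
Blue: 3–4 at easting≈198327.8 (left), 4–1 at easting≈217489.2 (right) → 1 crossing.
Violet: no edge straddles that height → 0 crossings.
Olive: 1–2 at easting≈210536.5 (right), 2–3 at easting≈209816.6 (right) → 2 crossings.
Only Blue has an odd count, so the point is inside Blue.

Blue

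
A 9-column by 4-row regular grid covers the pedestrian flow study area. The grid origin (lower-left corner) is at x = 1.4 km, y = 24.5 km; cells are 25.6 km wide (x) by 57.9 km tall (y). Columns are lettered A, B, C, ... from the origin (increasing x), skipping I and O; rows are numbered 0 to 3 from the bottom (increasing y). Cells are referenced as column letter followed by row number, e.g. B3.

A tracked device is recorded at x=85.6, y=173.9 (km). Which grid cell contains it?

D2

Column index: ⌊(85.6 − 1.4) / 25.6⌋ = ⌊3.289⌋ = 3 → column D
Row offset from origin: ⌊(173.9 − 24.5) / 57.9⌋ = ⌊2.580⌋ = 2 → row 2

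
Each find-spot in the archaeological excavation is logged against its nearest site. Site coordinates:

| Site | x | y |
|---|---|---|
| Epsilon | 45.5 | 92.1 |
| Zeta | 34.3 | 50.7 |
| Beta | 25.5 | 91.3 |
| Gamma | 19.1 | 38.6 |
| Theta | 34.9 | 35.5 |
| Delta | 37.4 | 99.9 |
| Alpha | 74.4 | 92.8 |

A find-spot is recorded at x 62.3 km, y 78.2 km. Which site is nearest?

Squared distances to each site:
Epsilon: 475.450; Zeta: 1540.250; Beta: 1525.850; Gamma: 3434.400; Theta: 2574.050; Delta: 1090.900; Alpha: 359.570.
Minimum at Alpha.

Alpha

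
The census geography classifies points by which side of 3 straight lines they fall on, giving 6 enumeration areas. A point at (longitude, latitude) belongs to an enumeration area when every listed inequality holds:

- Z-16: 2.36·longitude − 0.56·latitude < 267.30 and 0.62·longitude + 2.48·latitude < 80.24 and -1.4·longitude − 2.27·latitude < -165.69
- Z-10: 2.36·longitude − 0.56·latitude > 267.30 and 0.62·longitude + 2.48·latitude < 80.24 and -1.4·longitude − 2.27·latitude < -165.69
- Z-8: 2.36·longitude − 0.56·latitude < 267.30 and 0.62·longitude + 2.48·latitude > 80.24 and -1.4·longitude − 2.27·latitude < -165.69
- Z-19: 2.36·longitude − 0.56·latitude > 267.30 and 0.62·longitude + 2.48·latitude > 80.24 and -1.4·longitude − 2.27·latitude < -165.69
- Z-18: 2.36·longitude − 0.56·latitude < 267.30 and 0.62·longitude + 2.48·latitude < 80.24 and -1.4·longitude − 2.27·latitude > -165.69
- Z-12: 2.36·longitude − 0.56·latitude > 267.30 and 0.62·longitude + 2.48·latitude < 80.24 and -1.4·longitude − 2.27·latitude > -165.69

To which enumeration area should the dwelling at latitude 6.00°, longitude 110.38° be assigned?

2.36·110.38 − 0.56·6.00 = 257.137, which is < 267.30
0.62·110.38 + 2.48·6.00 = 83.316, which is > 80.24
-1.4·110.38 − 2.27·6.00 = -168.152, which is < -165.69
This sign pattern matches Z-8.

Z-8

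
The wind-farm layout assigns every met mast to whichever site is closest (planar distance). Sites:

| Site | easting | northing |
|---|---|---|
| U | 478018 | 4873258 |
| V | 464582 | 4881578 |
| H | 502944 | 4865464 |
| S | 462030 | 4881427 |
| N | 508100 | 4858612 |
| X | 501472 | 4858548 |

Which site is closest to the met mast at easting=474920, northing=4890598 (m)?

Squared distances to each site:
U: 310273204.000; V: 188234644.000; H: 1417062532.000; S: 250259341.000; N: 2124016596.000; X: 1732211204.000.
Minimum at V.

V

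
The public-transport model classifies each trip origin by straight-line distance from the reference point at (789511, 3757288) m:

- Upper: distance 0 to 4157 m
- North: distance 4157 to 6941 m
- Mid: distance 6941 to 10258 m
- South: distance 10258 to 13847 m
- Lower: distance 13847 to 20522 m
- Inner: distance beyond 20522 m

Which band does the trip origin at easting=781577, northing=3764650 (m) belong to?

South

Distance = √((781577−789511)² + (3764650−3757288)²) = √(62948356.000 + 54199044.000) = 10823.465 m.
10258 ≤ 10823.465 < 13847 → South.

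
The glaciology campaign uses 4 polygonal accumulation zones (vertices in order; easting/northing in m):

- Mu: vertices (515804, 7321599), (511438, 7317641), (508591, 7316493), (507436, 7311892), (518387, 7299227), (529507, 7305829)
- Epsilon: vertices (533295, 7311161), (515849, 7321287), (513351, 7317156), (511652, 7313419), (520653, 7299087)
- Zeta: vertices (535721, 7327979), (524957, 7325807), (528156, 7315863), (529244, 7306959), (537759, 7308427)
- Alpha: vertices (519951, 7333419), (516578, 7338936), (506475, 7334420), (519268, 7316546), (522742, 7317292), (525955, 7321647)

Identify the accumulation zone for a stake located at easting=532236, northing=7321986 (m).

Cast a ray rightward from (532236, 7321986). For each polygon, the edges (by vertex number in listed order) whose endpoints lie on opposite sides of northing = 7321986, where each meets that height, and whether that is right or left of the point:
Mu: no edge straddles that height → 0 crossings.
Epsilon: no edge straddles that height → 0 crossings.
Zeta: 2–3 at easting≈526186.2 (left), 5–1 at easting≈536345.7 (right) → 1 crossing.
Alpha: 3–4 at easting≈515374.4 (left), 6–1 at easting≈525782.1 (left) → 0 crossings.
Only Zeta has an odd count, so the point is inside Zeta.

Zeta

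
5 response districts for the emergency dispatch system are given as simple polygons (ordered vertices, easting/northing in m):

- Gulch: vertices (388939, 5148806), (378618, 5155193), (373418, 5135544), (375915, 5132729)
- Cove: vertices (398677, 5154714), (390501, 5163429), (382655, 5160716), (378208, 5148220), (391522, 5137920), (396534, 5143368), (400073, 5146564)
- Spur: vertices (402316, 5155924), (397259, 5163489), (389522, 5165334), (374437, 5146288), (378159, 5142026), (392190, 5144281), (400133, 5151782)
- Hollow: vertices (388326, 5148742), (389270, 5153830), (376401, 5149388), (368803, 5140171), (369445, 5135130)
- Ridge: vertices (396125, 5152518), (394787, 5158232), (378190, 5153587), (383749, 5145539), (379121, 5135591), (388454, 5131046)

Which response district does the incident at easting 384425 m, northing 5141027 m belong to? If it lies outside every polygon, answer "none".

Ridge

Cast a ray rightward from (384425, 5141027). For each polygon, the edges (by vertex number in listed order) whose endpoints lie on opposite sides of northing = 5141027, where each meets that height, and whether that is right or left of the point:
Gulch: 2–3 at easting≈374869.0 (left), 4–1 at easting≈382637.2 (left) → 0 crossings.
Cove: 4–5 at easting≈387505.8 (right), 5–6 at easting≈394380.3 (right) → 2 crossings.
Spur: no edge straddles that height → 0 crossings.
Hollow: 3–4 at easting≈369508.6 (left), 5–1 at easting≈377624.6 (left) → 0 crossings.
Ridge: 4–5 at easting≈381649.9 (left), 6–1 at easting≈392019.8 (right) → 1 crossing.
Only Ridge has an odd count, so the point is inside Ridge.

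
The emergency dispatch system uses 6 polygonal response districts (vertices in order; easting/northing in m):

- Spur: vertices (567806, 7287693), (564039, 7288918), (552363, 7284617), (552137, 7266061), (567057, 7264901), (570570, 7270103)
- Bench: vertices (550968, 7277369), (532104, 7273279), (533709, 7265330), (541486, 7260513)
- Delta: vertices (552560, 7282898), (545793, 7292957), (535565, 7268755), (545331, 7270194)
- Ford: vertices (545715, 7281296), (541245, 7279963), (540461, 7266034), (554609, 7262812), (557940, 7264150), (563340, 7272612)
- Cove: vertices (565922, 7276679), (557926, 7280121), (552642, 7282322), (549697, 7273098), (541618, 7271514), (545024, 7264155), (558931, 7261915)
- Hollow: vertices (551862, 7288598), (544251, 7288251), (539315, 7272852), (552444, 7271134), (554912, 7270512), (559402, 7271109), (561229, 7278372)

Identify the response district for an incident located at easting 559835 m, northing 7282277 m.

Spur

Cast a ray rightward from (559835, 7282277). For each polygon, the edges (by vertex number in listed order) whose endpoints lie on opposite sides of northing = 7282277, where each meets that height, and whether that is right or left of the point:
Spur: 3–4 at easting≈552334.5 (left), 6–1 at easting≈568657.0 (right) → 1 crossing.
Bench: no edge straddles that height → 0 crossings.
Delta: 2–3 at easting≈541279.5 (left), 4–1 at easting≈552206.6 (left) → 0 crossings.
Ford: no edge straddles that height → 0 crossings.
Cove: 2–3 at easting≈552750.0 (left), 3–4 at easting≈552627.6 (left) → 0 crossings.
Hollow: 2–3 at easting≈542336.1 (left), 7–1 at easting≈557652.0 (left) → 0 crossings.
Only Spur has an odd count, so the point is inside Spur.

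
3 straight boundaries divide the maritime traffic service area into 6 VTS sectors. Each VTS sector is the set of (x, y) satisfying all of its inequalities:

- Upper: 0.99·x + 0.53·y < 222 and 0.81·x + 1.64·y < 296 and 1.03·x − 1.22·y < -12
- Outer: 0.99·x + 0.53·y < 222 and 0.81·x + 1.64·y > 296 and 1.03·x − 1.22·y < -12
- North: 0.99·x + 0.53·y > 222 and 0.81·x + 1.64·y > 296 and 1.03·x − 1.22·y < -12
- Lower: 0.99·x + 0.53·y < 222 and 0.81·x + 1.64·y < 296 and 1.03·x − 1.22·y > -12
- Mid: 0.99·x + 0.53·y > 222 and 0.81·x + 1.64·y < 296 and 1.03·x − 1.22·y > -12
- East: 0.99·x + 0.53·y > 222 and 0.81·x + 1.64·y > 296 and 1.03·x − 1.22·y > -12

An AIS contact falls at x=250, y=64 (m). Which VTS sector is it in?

East

0.99·250 + 0.53·64 = 281.420, which is > 222
0.81·250 + 1.64·64 = 307.460, which is > 296
1.03·250 − 1.22·64 = 179.420, which is > -12
This sign pattern matches East.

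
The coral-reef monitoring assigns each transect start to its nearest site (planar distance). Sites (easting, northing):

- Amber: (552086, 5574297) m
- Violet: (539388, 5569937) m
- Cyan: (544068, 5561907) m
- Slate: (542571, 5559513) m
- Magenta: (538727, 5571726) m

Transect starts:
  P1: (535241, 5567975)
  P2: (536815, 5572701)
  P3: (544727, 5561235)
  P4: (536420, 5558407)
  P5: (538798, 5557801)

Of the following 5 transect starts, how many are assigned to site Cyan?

P1 → Violet
P2 → Magenta
P3 → Cyan
P4 → Slate
P5 → Slate
1 of the 5 goes to Cyan.

1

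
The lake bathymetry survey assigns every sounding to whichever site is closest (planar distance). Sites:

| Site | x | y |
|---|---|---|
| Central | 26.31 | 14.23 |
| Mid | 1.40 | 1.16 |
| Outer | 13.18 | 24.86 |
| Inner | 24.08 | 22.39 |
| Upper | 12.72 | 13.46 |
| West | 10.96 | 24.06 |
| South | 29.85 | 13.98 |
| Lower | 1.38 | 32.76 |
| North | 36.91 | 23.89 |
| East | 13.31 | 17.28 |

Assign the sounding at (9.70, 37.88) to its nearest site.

Squared distances to each site:
Central: 835.215; Mid: 1417.248; Outer: 181.631; Inner: 446.725; Upper: 605.457; West: 192.580; South: 977.233; Lower: 95.437; North: 936.104; East: 437.392.
Minimum at Lower.

Lower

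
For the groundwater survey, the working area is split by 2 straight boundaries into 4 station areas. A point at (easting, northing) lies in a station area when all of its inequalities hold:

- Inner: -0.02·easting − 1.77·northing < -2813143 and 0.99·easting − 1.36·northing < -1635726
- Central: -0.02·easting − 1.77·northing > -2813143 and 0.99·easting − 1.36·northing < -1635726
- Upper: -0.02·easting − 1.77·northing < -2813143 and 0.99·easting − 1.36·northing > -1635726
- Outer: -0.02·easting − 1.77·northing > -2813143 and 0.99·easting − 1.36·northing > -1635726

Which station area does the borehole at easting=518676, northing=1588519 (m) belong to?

Inner

-0.02·518676 − 1.77·1588519 = -2822052.150, which is < -2813143
0.99·518676 − 1.36·1588519 = -1646896.600, which is < -1635726
This sign pattern matches Inner.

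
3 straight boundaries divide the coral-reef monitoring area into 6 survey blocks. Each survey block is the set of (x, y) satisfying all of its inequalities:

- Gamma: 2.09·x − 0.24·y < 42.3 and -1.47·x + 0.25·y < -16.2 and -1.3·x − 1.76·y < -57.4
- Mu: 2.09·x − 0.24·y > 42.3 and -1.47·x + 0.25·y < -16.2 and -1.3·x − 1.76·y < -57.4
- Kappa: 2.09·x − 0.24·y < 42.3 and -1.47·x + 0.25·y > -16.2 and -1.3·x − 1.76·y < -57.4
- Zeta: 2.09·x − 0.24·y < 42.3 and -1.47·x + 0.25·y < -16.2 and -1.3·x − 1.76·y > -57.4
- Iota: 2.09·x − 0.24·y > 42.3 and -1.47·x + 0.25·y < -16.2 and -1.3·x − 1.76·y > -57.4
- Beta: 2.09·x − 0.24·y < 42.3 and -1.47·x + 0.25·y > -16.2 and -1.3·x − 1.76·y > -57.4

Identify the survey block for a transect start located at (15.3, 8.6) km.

Zeta

2.09·15.3 − 0.24·8.6 = 29.913, which is < 42.3
-1.47·15.3 + 0.25·8.6 = -20.341, which is < -16.2
-1.3·15.3 − 1.76·8.6 = -35.026, which is > -57.4
This sign pattern matches Zeta.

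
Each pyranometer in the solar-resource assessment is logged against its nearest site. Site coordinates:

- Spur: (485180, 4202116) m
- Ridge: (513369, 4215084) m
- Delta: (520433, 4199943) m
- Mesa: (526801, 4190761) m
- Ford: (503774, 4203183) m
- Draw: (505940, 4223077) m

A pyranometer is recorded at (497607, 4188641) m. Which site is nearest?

Squared distances to each site:
Spur: 336005954.000; Ridge: 947672893.000; Delta: 648761480.000; Mesa: 856784036.000; Ford: 249501653.000; Draw: 1255276985.000.
Minimum at Ford.

Ford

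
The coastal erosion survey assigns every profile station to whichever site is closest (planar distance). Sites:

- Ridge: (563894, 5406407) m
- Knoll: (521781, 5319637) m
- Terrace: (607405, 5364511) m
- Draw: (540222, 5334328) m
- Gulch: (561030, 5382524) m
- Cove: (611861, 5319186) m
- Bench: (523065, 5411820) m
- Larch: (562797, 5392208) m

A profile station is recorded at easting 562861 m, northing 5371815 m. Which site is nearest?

Squared distances to each site:
Ridge: 1197673553.000; Knoll: 4410110084.000; Terrace: 2037516352.000; Draw: 1917799490.000; Gulch: 118035242.000; Cove: 5170811641.000; Bench: 3184121641.000; Larch: 415878545.000.
Minimum at Gulch.

Gulch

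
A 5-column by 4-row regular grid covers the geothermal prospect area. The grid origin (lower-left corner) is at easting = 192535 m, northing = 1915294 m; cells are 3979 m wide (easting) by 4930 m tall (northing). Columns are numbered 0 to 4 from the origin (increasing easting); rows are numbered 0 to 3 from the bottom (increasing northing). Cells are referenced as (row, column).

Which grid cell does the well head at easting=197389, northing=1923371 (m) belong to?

(1, 1)

Column index: ⌊(197389 − 192535) / 3979⌋ = ⌊1.220⌋ = 1
Row offset from origin: ⌊(1923371 − 1915294) / 4930⌋ = ⌊1.638⌋ = 1 → row 1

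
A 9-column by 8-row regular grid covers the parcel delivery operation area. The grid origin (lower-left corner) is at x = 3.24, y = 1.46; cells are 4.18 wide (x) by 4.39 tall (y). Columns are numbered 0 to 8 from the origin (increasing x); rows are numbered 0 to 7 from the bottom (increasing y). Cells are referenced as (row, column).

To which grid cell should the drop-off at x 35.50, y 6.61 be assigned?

(1, 7)

Column index: ⌊(35.50 − 3.24) / 4.18⌋ = ⌊7.718⌋ = 7
Row offset from origin: ⌊(6.61 − 1.46) / 4.39⌋ = ⌊1.173⌋ = 1 → row 1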